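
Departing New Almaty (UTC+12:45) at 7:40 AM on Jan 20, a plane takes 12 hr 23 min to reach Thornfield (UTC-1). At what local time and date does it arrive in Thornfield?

Thornfield is 13:45 behind New Almaty.
After 12 hours and 23 minutes it is 8:03 PM in New Almaty.
Shift by the zone difference: 8:03 PM − 13:45 = 6:18 AM on Jan 20 in Thornfield.

6:18 AM on Jan 20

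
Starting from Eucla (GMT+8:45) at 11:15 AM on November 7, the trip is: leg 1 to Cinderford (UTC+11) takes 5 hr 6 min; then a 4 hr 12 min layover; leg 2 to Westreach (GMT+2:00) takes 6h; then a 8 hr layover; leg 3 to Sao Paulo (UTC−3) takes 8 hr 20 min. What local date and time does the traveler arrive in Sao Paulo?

Convert departure to UTC: 11:15 AM − 8:45 = 2:30 AM UTC on Nov 7.
Add 5 hours 6 minutes leg 1 → 7:36 AM UTC.
Add 4 hours 12 minutes layover in Cinderford → 11:48 AM UTC.
Add 6 hours leg 2 → 5:48 PM UTC.
Add 8 hours layover in Westreach → 1:48 AM UTC (Nov 8).
Add 8 hours and 20 minutes leg 3 → 10:08 AM UTC.
Sao Paulo is UTC−3:00, so local arrival = 10:08 AM − 3:00 = 7:08 AM on Nov 8.

7:08 AM on Nov 8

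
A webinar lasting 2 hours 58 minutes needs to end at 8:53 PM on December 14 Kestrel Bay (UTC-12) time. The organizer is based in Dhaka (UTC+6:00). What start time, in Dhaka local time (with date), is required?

Target end time in UTC: 8:53 PM + 12:00 = 8:53 AM on Dec 15.
Subtract 2 hours and 58 minutes → start 5:55 AM UTC on Dec 15.
Dhaka is UTC+6:00: 5:55 AM + 6:00 = 11:55 AM on Dec 15.

11:55 AM on Dec 15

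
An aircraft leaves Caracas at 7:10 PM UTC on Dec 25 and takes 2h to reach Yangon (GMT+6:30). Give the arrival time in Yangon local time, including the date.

3:40 AM on Dec 26

Departure is given in UTC: 7:10 PM on Dec 25.
Add 2 hours → 9:10 PM UTC.
Yangon is UTC+6:30: 9:10 PM + 6:30 = 3:40 AM on Dec 26.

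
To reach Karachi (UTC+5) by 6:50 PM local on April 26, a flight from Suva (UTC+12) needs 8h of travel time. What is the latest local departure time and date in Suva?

5:50 PM on April 26

Target arrival in UTC: 6:50 PM − 5:00 = 1:50 PM on Apr 26.
Subtract 8 hours → departure 5:50 AM UTC on Apr 26.
Suva is UTC+12:00: 5:50 AM + 12:00 = 5:50 PM on Apr 26.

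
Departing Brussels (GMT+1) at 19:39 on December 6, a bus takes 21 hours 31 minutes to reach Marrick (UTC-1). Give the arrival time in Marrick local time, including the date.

Convert departure to UTC: 19:39 − 1:00 = 18:39 UTC on Dec 6.
Add 21 hours and 31 minutes travel time → 16:10 UTC (Dec 7).
Marrick is UTC−1:00, so local arrival = 16:10 − 1:00 = 15:10 on Dec 7.

15:10 on December 7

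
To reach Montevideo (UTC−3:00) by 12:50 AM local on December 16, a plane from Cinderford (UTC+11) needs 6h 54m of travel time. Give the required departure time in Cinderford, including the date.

Target arrival in UTC: 12:50 AM + 3:00 = 3:50 AM on Dec 16.
Subtract 6 hours 54 minutes → departure 8:56 PM UTC on Dec 15.
Cinderford is UTC+11:00: 8:56 PM + 11:00 = 7:56 AM on Dec 16.

7:56 AM on Dec 16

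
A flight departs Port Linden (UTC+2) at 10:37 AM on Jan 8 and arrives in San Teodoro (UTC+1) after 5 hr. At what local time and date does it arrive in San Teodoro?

San Teodoro is 1:00 behind Port Linden.
After 5 hours it is 3:37 PM in Port Linden.
Shift by the zone difference: 3:37 PM − 1:00 = 2:37 PM on Jan 8 in San Teodoro.

2:37 PM on January 8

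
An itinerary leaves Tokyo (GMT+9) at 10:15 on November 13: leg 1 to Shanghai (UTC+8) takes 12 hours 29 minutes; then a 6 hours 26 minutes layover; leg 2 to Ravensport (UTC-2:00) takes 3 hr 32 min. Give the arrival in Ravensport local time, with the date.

Convert departure to UTC: 10:15 − 9:00 = 01:15 UTC on Nov 13.
Add 12 hours 29 minutes leg 1 → 13:44 UTC.
Add 6 hours 26 minutes layover in Shanghai → 20:10 UTC.
Add 3 hours 32 minutes leg 2 → 23:42 UTC.
Ravensport is UTC−2:00, so local arrival = 23:42 − 2:00 = 21:42 on Nov 13.

21:42 on November 13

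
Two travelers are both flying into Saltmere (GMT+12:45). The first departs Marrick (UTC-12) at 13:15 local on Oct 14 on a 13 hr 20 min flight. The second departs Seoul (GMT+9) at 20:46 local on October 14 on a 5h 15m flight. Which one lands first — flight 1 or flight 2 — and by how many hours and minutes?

Flight 1 in UTC: 13:15 + 12:00 = 01:15 on Oct 15.
+13 hours 20 minutes → arrive 14:35 UTC on Oct 15.
Flight 2 in UTC: 20:46 − 9:00 = 11:46 on Oct 14.
+5 hours and 15 minutes → arrive 17:01 UTC on Oct 14.
Flight 2 lands earlier by 21 hours 34 minutes.

the second, by 21 hours 34 minutes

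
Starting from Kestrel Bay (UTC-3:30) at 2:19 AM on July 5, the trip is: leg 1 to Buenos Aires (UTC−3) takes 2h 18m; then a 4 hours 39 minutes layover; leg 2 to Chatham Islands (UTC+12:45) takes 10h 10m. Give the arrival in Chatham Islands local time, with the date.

Convert departure to UTC: 2:19 AM + 3:30 = 5:49 AM UTC on Jul 5.
Add 2 hours and 18 minutes leg 1 → 8:07 AM UTC.
Add 4 hours 39 minutes layover in Buenos Aires → 12:46 PM UTC.
Add 10 hours 10 minutes leg 2 → 10:56 PM UTC.
Chatham Islands is UTC+12:45, so local arrival = 10:56 PM + 12:45 = 11:41 AM on Jul 6.

11:41 AM on July 6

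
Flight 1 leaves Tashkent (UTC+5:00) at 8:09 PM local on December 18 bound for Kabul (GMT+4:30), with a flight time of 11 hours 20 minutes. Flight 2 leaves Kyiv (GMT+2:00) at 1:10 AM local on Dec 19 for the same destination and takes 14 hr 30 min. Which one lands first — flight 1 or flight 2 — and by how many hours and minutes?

Flight 1 in UTC: 8:09 PM − 5:00 = 3:09 PM on Dec 18.
+11 hours and 20 minutes → arrive 2:29 AM UTC on Dec 19.
Flight 2 in UTC: 1:10 AM − 2:00 = 11:10 PM on Dec 18.
+14 hours 30 minutes → arrive 1:40 PM UTC on Dec 19.
Flight 1 lands earlier by 11 hours 11 minutes.

the first, by 11 hours 11 minutes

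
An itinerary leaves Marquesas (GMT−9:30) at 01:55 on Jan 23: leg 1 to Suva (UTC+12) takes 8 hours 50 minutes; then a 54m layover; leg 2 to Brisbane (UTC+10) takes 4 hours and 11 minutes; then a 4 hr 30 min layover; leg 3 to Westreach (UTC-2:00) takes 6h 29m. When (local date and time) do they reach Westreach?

10:19 on Jan 24

Convert departure to UTC: 01:55 + 9:30 = 11:25 UTC on Jan 23.
Add 8 hours 50 minutes leg 1 → 20:15 UTC.
Add 54 minutes layover in Suva → 21:09 UTC.
Add 4 hours 11 minutes leg 2 → 01:20 UTC (Jan 24).
Add 4 hours 30 minutes layover in Brisbane → 05:50 UTC.
Add 6 hours 29 minutes leg 3 → 12:19 UTC.
Westreach is UTC−2:00, so local arrival = 12:19 − 2:00 = 10:19 on Jan 24.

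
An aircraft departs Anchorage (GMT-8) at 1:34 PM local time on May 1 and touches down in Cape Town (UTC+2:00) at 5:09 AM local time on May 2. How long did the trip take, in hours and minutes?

Cape Town is 10:00 ahead of Anchorage.
Clock-face elapsed time (ignoring zones) is 15 hours 35 minutes.
Actual elapsed = 15 hours 35 minutes − 10:00 = 5 hours 35 minutes.

5 hours 35 minutes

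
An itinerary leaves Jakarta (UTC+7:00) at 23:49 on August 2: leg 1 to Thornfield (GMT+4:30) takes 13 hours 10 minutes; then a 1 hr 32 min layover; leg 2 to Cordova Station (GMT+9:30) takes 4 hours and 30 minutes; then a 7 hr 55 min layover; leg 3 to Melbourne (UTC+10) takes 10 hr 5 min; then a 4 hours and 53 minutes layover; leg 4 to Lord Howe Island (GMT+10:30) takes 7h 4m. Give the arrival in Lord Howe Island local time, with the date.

Convert departure to UTC: 23:49 − 7:00 = 16:49 UTC on Aug 2.
Add 13 hours and 10 minutes leg 1 → 05:59 UTC (Aug 3).
Add 1 hour and 32 minutes layover in Thornfield → 07:31 UTC.
Add 4 hours and 30 minutes leg 2 → 12:01 UTC.
Add 7 hours and 55 minutes layover in Cordova Station → 19:56 UTC.
Add 10 hours and 5 minutes leg 3 → 06:01 UTC (Aug 4).
Add 4 hours and 53 minutes layover in Melbourne → 10:54 UTC.
Add 7 hours and 4 minutes leg 4 → 17:58 UTC.
Lord Howe Island is UTC+10:30, so local arrival = 17:58 + 10:30 = 04:28 on Aug 5.

04:28 on August 5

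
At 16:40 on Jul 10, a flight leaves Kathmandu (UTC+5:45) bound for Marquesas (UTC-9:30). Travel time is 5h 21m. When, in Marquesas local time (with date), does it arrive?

06:46 on Jul 10

Convert departure to UTC: 16:40 − 5:45 = 10:55 UTC on Jul 10.
Add 5 hours 21 minutes travel time → 16:16 UTC.
Marquesas is UTC−9:30, so local arrival = 16:16 − 9:30 = 06:46 on Jul 10.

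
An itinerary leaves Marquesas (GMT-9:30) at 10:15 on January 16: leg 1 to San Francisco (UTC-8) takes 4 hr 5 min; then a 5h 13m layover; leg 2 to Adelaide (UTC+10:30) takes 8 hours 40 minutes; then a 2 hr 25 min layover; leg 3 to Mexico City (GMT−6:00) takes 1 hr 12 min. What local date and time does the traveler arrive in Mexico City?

Convert departure to UTC: 10:15 + 9:30 = 19:45 UTC on Jan 16.
Add 4 hours and 5 minutes leg 1 → 23:50 UTC.
Add 5 hours and 13 minutes layover in San Francisco → 05:03 UTC (Jan 17).
Add 8 hours and 40 minutes leg 2 → 13:43 UTC.
Add 2 hours and 25 minutes layover in Adelaide → 16:08 UTC.
Add 1 hour and 12 minutes leg 3 → 17:20 UTC.
Mexico City is UTC−6:00, so local arrival = 17:20 − 6:00 = 11:20 on Jan 17.

11:20 on January 17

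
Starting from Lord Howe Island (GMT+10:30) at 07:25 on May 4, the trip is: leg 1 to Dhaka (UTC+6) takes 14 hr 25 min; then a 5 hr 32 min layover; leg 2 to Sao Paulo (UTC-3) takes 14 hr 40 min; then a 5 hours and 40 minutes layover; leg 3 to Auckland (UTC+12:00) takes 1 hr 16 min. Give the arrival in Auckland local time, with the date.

02:28 on May 6

Convert departure to UTC: 07:25 − 10:30 = 20:55 UTC on May 3.
Add 14 hours and 25 minutes leg 1 → 11:20 UTC (May 4).
Add 5 hours 32 minutes layover in Dhaka → 16:52 UTC.
Add 14 hours 40 minutes leg 2 → 07:32 UTC (May 5).
Add 5 hours 40 minutes layover in Sao Paulo → 13:12 UTC.
Add 1 hour 16 minutes leg 3 → 14:28 UTC.
Auckland is UTC+12:00, so local arrival = 14:28 + 12:00 = 02:28 on May 6.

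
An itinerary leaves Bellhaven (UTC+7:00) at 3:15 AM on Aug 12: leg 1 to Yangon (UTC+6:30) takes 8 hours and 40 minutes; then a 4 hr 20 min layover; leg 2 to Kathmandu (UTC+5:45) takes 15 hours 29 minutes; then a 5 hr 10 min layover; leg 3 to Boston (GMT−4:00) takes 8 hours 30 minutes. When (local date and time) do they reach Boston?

10:24 AM on August 13

Convert departure to UTC: 3:15 AM − 7:00 = 8:15 PM UTC on Aug 11.
Add 8 hours 40 minutes leg 1 → 4:55 AM UTC (Aug 12).
Add 4 hours and 20 minutes layover in Yangon → 9:15 AM UTC.
Add 15 hours 29 minutes leg 2 → 12:44 AM UTC (Aug 13).
Add 5 hours 10 minutes layover in Kathmandu → 5:54 AM UTC.
Add 8 hours and 30 minutes leg 3 → 2:24 PM UTC.
Boston is UTC−4:00, so local arrival = 2:24 PM − 4:00 = 10:24 AM on Aug 13.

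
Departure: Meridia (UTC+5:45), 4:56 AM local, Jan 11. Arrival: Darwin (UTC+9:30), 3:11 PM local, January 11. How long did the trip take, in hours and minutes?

6 hours 30 minutes

Darwin is 3:45 ahead of Meridia.
Clock-face elapsed time (ignoring zones) is 10 hours 15 minutes.
Actual elapsed = 10 hours 15 minutes − 3:45 = 6 hours 30 minutes.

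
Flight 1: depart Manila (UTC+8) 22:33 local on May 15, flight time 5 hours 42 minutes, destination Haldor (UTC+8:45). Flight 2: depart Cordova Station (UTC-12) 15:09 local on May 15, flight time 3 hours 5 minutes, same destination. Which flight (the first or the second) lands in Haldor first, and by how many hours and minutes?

the first, by 9 hours 59 minutes

Flight 1 in UTC: 22:33 − 8:00 = 14:33 on May 15.
+5 hours and 42 minutes → arrive 20:15 UTC on May 15.
Flight 2 in UTC: 15:09 + 12:00 = 03:09 on May 16.
+3 hours 5 minutes → arrive 06:14 UTC on May 16.
Flight 1 lands earlier by 9 hours 59 minutes.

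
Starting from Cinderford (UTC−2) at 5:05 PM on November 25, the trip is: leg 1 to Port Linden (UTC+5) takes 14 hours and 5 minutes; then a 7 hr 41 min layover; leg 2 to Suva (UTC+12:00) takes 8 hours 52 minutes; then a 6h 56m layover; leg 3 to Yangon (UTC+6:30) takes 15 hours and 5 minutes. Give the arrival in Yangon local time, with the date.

Convert departure to UTC: 5:05 PM + 2:00 = 7:05 PM UTC on Nov 25.
Add 14 hours 5 minutes leg 1 → 9:10 AM UTC (Nov 26).
Add 7 hours and 41 minutes layover in Port Linden → 4:51 PM UTC.
Add 8 hours and 52 minutes leg 2 → 1:43 AM UTC (Nov 27).
Add 6 hours 56 minutes layover in Suva → 8:39 AM UTC.
Add 15 hours 5 minutes leg 3 → 11:44 PM UTC.
Yangon is UTC+6:30, so local arrival = 11:44 PM + 6:30 = 6:14 AM on Nov 28.

6:14 AM on November 28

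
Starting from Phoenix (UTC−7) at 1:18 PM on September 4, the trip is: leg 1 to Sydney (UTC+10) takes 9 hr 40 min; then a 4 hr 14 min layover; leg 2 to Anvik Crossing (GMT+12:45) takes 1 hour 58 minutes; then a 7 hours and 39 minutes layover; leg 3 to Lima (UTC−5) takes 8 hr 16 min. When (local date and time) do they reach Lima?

Convert departure to UTC: 1:18 PM + 7:00 = 8:18 PM UTC on Sep 4.
Add 9 hours and 40 minutes leg 1 → 5:58 AM UTC (Sep 5).
Add 4 hours 14 minutes layover in Sydney → 10:12 AM UTC.
Add 1 hour and 58 minutes leg 2 → 12:10 PM UTC.
Add 7 hours 39 minutes layover in Anvik Crossing → 7:49 PM UTC.
Add 8 hours 16 minutes leg 3 → 4:05 AM UTC (Sep 6).
Lima is UTC−5:00, so local arrival = 4:05 AM − 5:00 = 11:05 PM on Sep 5.

11:05 PM on September 5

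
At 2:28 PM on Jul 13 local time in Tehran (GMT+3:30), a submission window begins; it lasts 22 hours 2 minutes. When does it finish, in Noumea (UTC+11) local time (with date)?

Noumea is 7:30 ahead of Tehran.
After 22 hours 2 minutes it is 12:30 PM (Jul 14) in Tehran.
Shift by the zone difference: 12:30 PM + 7:30 = 8:00 PM on Jul 14 in Noumea.

8:00 PM on July 14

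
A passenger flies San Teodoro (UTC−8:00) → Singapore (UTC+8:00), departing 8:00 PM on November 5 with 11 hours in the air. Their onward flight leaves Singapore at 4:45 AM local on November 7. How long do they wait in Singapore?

5 hours 45 minutes

Convert departure to UTC: 8:00 PM + 8:00 = 4:00 AM UTC on Nov 6.
Add 11 hours flight time → 3:00 PM UTC.
Singapore is UTC+8:00, so local arrival = 3:00 PM + 8:00 = 11:00 PM on Nov 6.
Layover = 4:45 AM − 11:00 PM (+1 day) = 5 hours 45 minutes.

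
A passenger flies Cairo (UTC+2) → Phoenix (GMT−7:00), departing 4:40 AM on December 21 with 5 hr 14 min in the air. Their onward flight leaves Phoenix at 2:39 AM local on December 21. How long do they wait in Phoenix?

1 hour 45 minutes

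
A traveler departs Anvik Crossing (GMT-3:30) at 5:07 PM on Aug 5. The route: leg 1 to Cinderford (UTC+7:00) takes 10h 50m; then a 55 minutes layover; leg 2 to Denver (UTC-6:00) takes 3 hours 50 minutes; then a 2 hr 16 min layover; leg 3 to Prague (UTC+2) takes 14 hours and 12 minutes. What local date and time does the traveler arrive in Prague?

Convert departure to UTC: 5:07 PM + 3:30 = 8:37 PM UTC on Aug 5.
Add 10 hours and 50 minutes leg 1 → 7:27 AM UTC (Aug 6).
Add 55 minutes layover in Cinderford → 8:22 AM UTC.
Add 3 hours 50 minutes leg 2 → 12:12 PM UTC.
Add 2 hours 16 minutes layover in Denver → 2:28 PM UTC.
Add 14 hours 12 minutes leg 3 → 4:40 AM UTC (Aug 7).
Prague is UTC+2:00, so local arrival = 4:40 AM + 2:00 = 6:40 AM on Aug 7.

6:40 AM on Aug 7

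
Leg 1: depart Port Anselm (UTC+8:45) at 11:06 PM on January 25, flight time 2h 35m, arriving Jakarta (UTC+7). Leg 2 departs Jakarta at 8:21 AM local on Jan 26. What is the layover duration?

Convert departure to UTC: 11:06 PM − 8:45 = 2:21 PM UTC on Jan 25.
Add 2 hours and 35 minutes flight time → 4:56 PM UTC.
Jakarta is UTC+7:00, so local arrival = 4:56 PM + 7:00 = 11:56 PM on Jan 25.
Layover = 8:21 AM − 11:56 PM (+1 day) = 8 hours 25 minutes.

8 hours 25 minutes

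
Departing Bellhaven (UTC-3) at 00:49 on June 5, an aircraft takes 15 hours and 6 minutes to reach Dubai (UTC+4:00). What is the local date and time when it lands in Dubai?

22:55 on June 5

Convert departure to UTC: 00:49 + 3:00 = 03:49 UTC on Jun 5.
Add 15 hours and 6 minutes travel time → 18:55 UTC.
Dubai is UTC+4:00, so local arrival = 18:55 + 4:00 = 22:55 on Jun 5.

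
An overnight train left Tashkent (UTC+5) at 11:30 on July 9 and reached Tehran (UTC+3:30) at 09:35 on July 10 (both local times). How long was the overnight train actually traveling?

Departure in UTC: 11:30 − 5:00 = 06:30 on Jul 9.
Arrival in UTC: 09:35 − 3:30 = 06:05 on Jul 10.
Elapsed = 06:05 − 06:30 (+1 day) = 23 hours 35 minutes.

23 hours 35 minutes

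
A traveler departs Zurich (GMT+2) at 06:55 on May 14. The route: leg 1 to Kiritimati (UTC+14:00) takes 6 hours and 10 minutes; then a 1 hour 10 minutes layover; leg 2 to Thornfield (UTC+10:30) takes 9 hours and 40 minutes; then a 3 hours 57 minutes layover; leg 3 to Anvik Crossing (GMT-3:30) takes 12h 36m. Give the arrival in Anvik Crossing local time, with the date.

Convert departure to UTC: 06:55 − 2:00 = 04:55 UTC on May 14.
Add 6 hours 10 minutes leg 1 → 11:05 UTC.
Add 1 hour 10 minutes layover in Kiritimati → 12:15 UTC.
Add 9 hours and 40 minutes leg 2 → 21:55 UTC.
Add 3 hours and 57 minutes layover in Thornfield → 01:52 UTC (May 15).
Add 12 hours and 36 minutes leg 3 → 14:28 UTC.
Anvik Crossing is UTC−3:30, so local arrival = 14:28 − 3:30 = 10:58 on May 15.

10:58 on May 15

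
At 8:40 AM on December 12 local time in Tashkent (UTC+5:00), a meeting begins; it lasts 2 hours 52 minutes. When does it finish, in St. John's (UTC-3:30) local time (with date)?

Convert start to UTC: 8:40 AM − 5:00 = 3:40 AM UTC on Dec 12.
Add 2 hours and 52 minutes duration → 6:32 AM UTC.
St. John's is UTC−3:30, so local end time = 6:32 AM − 3:30 = 3:02 AM on Dec 12.

3:02 AM on December 12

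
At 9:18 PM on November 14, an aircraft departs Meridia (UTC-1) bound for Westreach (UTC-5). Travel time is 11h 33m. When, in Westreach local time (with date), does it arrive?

Westreach is 4:00 behind Meridia.
After 11 hours and 33 minutes it is 8:51 AM (Nov 15) in Meridia.
Shift by the zone difference: 8:51 AM − 4:00 = 4:51 AM on Nov 15 in Westreach.

4:51 AM on November 15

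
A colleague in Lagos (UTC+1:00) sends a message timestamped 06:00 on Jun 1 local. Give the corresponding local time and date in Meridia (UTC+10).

In UTC: 06:00 − 1:00 = 05:00 on Jun 1.
Meridia is UTC+10:00: 05:00 + 10:00 = 15:00 on Jun 1.

15:00 on June 1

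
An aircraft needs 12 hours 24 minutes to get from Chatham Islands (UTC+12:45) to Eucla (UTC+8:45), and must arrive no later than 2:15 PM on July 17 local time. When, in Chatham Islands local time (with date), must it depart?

5:51 AM on Jul 17

Target arrival in UTC: 2:15 PM − 8:45 = 5:30 AM on Jul 17.
Subtract 12 hours and 24 minutes → departure 5:06 PM UTC on Jul 16.
Chatham Islands is UTC+12:45: 5:06 PM + 12:45 = 5:51 AM on Jul 17.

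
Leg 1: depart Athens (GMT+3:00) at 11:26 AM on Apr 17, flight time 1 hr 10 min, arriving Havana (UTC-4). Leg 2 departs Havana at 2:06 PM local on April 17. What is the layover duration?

Convert departure to UTC: 11:26 AM − 3:00 = 8:26 AM UTC on Apr 17.
Add 1 hour 10 minutes flight time → 9:36 AM UTC.
Havana is UTC−4:00, so local arrival = 9:36 AM − 4:00 = 5:36 AM on Apr 17.
Layover = 2:06 PM − 5:36 AM = 8 hours 30 minutes.

8 hours 30 minutes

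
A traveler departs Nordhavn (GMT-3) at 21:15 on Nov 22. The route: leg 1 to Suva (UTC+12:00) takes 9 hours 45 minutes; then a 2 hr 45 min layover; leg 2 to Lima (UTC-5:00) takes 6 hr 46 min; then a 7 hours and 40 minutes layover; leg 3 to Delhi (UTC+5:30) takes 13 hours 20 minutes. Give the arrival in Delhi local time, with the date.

22:01 on Nov 24

Convert departure to UTC: 21:15 + 3:00 = 00:15 UTC on Nov 23.
Add 9 hours and 45 minutes leg 1 → 10:00 UTC.
Add 2 hours 45 minutes layover in Suva → 12:45 UTC.
Add 6 hours 46 minutes leg 2 → 19:31 UTC.
Add 7 hours and 40 minutes layover in Lima → 03:11 UTC (Nov 24).
Add 13 hours and 20 minutes leg 3 → 16:31 UTC.
Delhi is UTC+5:30, so local arrival = 16:31 + 5:30 = 22:01 on Nov 24.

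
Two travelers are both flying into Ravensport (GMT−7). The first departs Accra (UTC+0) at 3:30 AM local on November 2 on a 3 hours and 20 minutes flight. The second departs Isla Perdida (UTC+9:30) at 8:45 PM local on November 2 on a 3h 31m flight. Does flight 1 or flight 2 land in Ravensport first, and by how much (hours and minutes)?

Flight 1 departs at 3:30 AM UTC (Nov 2).
+3 hours and 20 minutes → arrive 6:50 AM UTC on Nov 2.
Flight 2 in UTC: 8:45 PM − 9:30 = 11:15 AM on Nov 2.
+3 hours 31 minutes → arrive 2:46 PM UTC on Nov 2.
Flight 1 lands earlier by 7 hours 56 minutes.

the first, by 7 hours 56 minutes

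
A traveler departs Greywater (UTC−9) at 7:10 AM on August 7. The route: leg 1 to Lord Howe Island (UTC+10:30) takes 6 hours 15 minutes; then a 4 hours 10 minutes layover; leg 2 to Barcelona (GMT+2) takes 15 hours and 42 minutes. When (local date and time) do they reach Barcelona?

Convert departure to UTC: 7:10 AM + 9:00 = 4:10 PM UTC on Aug 7.
Add 6 hours 15 minutes leg 1 → 10:25 PM UTC.
Add 4 hours 10 minutes layover in Lord Howe Island → 2:35 AM UTC (Aug 8).
Add 15 hours 42 minutes leg 2 → 6:17 PM UTC.
Barcelona is UTC+2:00, so local arrival = 6:17 PM + 2:00 = 8:17 PM on Aug 8.

8:17 PM on August 8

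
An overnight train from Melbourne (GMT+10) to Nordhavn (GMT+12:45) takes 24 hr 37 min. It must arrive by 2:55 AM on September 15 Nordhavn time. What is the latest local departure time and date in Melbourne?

Target arrival in UTC: 2:55 AM − 12:45 = 2:10 PM on Sep 14.
Subtract 24 hours and 37 minutes → departure 1:33 PM UTC on Sep 13.
Melbourne is UTC+10:00: 1:33 PM + 10:00 = 11:33 PM on Sep 13.

11:33 PM on September 13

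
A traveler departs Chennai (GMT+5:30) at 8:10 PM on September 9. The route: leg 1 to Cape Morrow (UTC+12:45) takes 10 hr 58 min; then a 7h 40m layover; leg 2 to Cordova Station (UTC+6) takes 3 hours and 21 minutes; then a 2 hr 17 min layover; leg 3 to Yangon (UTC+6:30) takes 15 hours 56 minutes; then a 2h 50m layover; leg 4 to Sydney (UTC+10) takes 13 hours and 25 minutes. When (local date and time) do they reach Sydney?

Convert departure to UTC: 8:10 PM − 5:30 = 2:40 PM UTC on Sep 9.
Add 10 hours 58 minutes leg 1 → 1:38 AM UTC (Sep 10).
Add 7 hours 40 minutes layover in Cape Morrow → 9:18 AM UTC.
Add 3 hours and 21 minutes leg 2 → 12:39 PM UTC.
Add 2 hours 17 minutes layover in Cordova Station → 2:56 PM UTC.
Add 15 hours and 56 minutes leg 3 → 6:52 AM UTC (Sep 11).
Add 2 hours 50 minutes layover in Yangon → 9:42 AM UTC.
Add 13 hours 25 minutes leg 4 → 11:07 PM UTC.
Sydney is UTC+10:00, so local arrival = 11:07 PM + 10:00 = 9:07 AM on Sep 12.

9:07 AM on Sep 12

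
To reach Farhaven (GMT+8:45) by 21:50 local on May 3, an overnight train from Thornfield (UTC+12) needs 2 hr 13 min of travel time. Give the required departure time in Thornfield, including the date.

Target arrival in UTC: 21:50 − 8:45 = 13:05 on May 3.
Subtract 2 hours 13 minutes → departure 10:52 UTC on May 3.
Thornfield is UTC+12:00: 10:52 + 12:00 = 22:52 on May 3.

22:52 on May 3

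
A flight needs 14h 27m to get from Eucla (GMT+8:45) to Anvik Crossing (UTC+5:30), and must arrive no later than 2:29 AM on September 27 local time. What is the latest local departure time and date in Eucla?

3:17 PM on September 26

Target arrival in UTC: 2:29 AM − 5:30 = 8:59 PM on Sep 26.
Subtract 14 hours 27 minutes → departure 6:32 AM UTC on Sep 26.
Eucla is UTC+8:45: 6:32 AM + 8:45 = 3:17 PM on Sep 26.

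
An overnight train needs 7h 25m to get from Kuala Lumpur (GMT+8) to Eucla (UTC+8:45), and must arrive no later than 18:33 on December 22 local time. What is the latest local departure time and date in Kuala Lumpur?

Target arrival in UTC: 18:33 − 8:45 = 09:48 on Dec 22.
Subtract 7 hours 25 minutes → departure 02:23 UTC on Dec 22.
Kuala Lumpur is UTC+8:00: 02:23 + 8:00 = 10:23 on Dec 22.

10:23 on Dec 22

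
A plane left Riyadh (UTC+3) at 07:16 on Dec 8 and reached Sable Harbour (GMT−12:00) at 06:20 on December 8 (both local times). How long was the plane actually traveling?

14 hours 4 minutes

Departure in UTC: 07:16 − 3:00 = 04:16 on Dec 8.
Arrival in UTC: 06:20 + 12:00 = 18:20 on Dec 8.
Elapsed = 18:20 − 04:16 = 14 hours 4 minutes.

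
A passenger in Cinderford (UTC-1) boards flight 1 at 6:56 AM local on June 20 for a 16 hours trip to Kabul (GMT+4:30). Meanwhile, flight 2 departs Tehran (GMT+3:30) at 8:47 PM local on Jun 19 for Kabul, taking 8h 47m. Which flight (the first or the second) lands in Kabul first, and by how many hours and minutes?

the second, by 21 hours 52 minutes

Flight 1 in UTC: 6:56 AM + 1:00 = 7:56 AM on Jun 20.
+16 hours → arrive 11:56 PM UTC on Jun 20.
Flight 2 in UTC: 8:47 PM − 3:30 = 5:17 PM on Jun 19.
+8 hours and 47 minutes → arrive 2:04 AM UTC on Jun 20.
Flight 2 lands earlier by 21 hours 52 minutes.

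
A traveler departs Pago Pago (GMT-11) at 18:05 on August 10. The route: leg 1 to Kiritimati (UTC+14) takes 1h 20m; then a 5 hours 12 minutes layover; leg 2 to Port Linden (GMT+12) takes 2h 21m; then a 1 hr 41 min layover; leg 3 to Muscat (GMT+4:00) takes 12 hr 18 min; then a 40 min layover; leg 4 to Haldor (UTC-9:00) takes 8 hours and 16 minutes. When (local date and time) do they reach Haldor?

03:53 on August 12

Convert departure to UTC: 18:05 + 11:00 = 05:05 UTC on Aug 11.
Add 1 hour 20 minutes leg 1 → 06:25 UTC.
Add 5 hours and 12 minutes layover in Kiritimati → 11:37 UTC.
Add 2 hours 21 minutes leg 2 → 13:58 UTC.
Add 1 hour and 41 minutes layover in Port Linden → 15:39 UTC.
Add 12 hours and 18 minutes leg 3 → 03:57 UTC (Aug 12).
Add 40 minutes layover in Muscat → 04:37 UTC.
Add 8 hours and 16 minutes leg 4 → 12:53 UTC.
Haldor is UTC−9:00, so local arrival = 12:53 − 9:00 = 03:53 on Aug 12.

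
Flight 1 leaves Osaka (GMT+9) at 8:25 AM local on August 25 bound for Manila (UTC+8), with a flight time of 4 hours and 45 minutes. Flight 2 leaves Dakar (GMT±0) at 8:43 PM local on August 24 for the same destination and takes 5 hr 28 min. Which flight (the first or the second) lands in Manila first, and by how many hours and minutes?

the second, by 1 hour 59 minutes

Flight 1 in UTC: 8:25 AM − 9:00 = 11:25 PM on Aug 24.
+4 hours 45 minutes → arrive 4:10 AM UTC on Aug 25.
Flight 2 departs at 8:43 PM UTC (Aug 24).
+5 hours 28 minutes → arrive 2:11 AM UTC on Aug 25.
Flight 2 lands earlier by 1 hour 59 minutes.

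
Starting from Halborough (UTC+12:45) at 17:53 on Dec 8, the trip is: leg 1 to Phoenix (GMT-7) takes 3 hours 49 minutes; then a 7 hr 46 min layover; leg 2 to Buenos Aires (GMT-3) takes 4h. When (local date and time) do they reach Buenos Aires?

17:43 on December 8

Convert departure to UTC: 17:53 − 12:45 = 05:08 UTC on Dec 8.
Add 3 hours 49 minutes leg 1 → 08:57 UTC.
Add 7 hours 46 minutes layover in Phoenix → 16:43 UTC.
Add 4 hours leg 2 → 20:43 UTC.
Buenos Aires is UTC−3:00, so local arrival = 20:43 − 3:00 = 17:43 on Dec 8.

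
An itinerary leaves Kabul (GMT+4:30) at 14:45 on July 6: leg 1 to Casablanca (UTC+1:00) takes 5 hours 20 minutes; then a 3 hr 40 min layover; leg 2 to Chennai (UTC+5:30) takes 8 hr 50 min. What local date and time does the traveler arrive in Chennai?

09:35 on Jul 7

Convert departure to UTC: 14:45 − 4:30 = 10:15 UTC on Jul 6.
Add 5 hours and 20 minutes leg 1 → 15:35 UTC.
Add 3 hours 40 minutes layover in Casablanca → 19:15 UTC.
Add 8 hours and 50 minutes leg 2 → 04:05 UTC (Jul 7).
Chennai is UTC+5:30, so local arrival = 04:05 + 5:30 = 09:35 on Jul 7.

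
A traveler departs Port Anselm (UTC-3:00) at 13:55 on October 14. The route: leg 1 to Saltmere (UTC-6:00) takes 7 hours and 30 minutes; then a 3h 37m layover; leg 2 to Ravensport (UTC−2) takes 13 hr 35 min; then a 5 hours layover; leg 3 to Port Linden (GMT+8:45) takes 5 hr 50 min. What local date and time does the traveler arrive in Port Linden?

13:12 on October 16

Convert departure to UTC: 13:55 + 3:00 = 16:55 UTC on Oct 14.
Add 7 hours and 30 minutes leg 1 → 00:25 UTC (Oct 15).
Add 3 hours 37 minutes layover in Saltmere → 04:02 UTC.
Add 13 hours 35 minutes leg 2 → 17:37 UTC.
Add 5 hours layover in Ravensport → 22:37 UTC.
Add 5 hours and 50 minutes leg 3 → 04:27 UTC (Oct 16).
Port Linden is UTC+8:45, so local arrival = 04:27 + 8:45 = 13:12 on Oct 16.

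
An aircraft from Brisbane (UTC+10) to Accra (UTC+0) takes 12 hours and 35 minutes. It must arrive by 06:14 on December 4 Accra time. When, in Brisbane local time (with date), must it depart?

Target arrival is already UTC: 06:14 on Dec 4.
Subtract 12 hours and 35 minutes → departure 17:39 UTC on Dec 3.
Brisbane is UTC+10:00: 17:39 + 10:00 = 03:39 on Dec 4.

03:39 on Dec 4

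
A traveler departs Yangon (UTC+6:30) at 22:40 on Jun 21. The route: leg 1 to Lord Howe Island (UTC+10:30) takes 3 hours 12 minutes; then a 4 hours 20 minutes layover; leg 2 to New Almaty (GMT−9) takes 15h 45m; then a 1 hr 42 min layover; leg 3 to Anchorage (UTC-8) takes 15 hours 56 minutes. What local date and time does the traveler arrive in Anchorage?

01:05 on June 23

Convert departure to UTC: 22:40 − 6:30 = 16:10 UTC on Jun 21.
Add 3 hours and 12 minutes leg 1 → 19:22 UTC.
Add 4 hours 20 minutes layover in Lord Howe Island → 23:42 UTC.
Add 15 hours 45 minutes leg 2 → 15:27 UTC (Jun 22).
Add 1 hour and 42 minutes layover in New Almaty → 17:09 UTC.
Add 15 hours 56 minutes leg 3 → 09:05 UTC (Jun 23).
Anchorage is UTC−8:00, so local arrival = 09:05 − 8:00 = 01:05 on Jun 23.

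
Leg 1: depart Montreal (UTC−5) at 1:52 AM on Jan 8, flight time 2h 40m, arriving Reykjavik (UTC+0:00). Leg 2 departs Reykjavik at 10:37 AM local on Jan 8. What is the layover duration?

Convert departure to UTC: 1:52 AM + 5:00 = 6:52 AM UTC on Jan 8.
Add 2 hours and 40 minutes flight time → 9:32 AM UTC.
Reykjavik is UTC+0, so local arrival is the same: 9:32 AM on Jan 8.
Layover = 10:37 AM − 9:32 AM = 1 hour 5 minutes.

1 hour 5 minutes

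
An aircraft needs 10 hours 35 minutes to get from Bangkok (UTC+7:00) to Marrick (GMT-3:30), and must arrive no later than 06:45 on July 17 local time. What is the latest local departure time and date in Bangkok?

06:40 on Jul 17

Target arrival in UTC: 06:45 + 3:30 = 10:15 on Jul 17.
Subtract 10 hours 35 minutes → departure 23:40 UTC on Jul 16.
Bangkok is UTC+7:00: 23:40 + 7:00 = 06:40 on Jul 17.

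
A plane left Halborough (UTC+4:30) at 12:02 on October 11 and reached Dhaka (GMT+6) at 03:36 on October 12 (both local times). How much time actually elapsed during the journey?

14 hours 4 minutes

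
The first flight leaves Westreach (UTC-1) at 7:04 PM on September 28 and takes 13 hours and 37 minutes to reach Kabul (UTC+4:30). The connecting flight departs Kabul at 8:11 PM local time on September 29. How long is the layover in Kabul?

Convert departure to UTC: 7:04 PM + 1:00 = 8:04 PM UTC on Sep 28.
Add 13 hours and 37 minutes flight time → 9:41 AM UTC (Sep 29).
Kabul is UTC+4:30, so local arrival = 9:41 AM + 4:30 = 2:11 PM on Sep 29.
Layover = 8:11 PM − 2:11 PM = 6 hours.

6 hours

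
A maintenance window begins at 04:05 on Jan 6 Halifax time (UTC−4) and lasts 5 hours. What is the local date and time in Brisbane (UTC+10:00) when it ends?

Convert start to UTC: 04:05 + 4:00 = 08:05 UTC on Jan 6.
Add 5 hours duration → 13:05 UTC.
Brisbane is UTC+10:00, so local end time = 13:05 + 10:00 = 23:05 on Jan 6.

23:05 on January 6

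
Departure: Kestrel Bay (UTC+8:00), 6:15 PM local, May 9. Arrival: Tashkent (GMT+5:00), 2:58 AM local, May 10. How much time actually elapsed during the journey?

11 hours 43 minutes

Departure in UTC: 6:15 PM − 8:00 = 10:15 AM on May 9.
Arrival in UTC: 2:58 AM − 5:00 = 9:58 PM on May 9.
Elapsed = 9:58 PM − 10:15 AM = 11 hours 43 minutes.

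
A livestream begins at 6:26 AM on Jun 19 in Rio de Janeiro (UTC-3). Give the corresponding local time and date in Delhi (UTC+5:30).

In UTC: 6:26 AM + 3:00 = 9:26 AM on Jun 19.
Delhi is UTC+5:30: 9:26 AM + 5:30 = 2:56 PM on Jun 19.

2:56 PM on June 19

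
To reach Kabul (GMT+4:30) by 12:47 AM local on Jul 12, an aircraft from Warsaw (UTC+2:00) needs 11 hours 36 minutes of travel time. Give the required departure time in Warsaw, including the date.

10:41 AM on Jul 11

Target arrival in UTC: 12:47 AM − 4:30 = 8:17 PM on Jul 11.
Subtract 11 hours 36 minutes → departure 8:41 AM UTC on Jul 11.
Warsaw is UTC+2:00: 8:41 AM + 2:00 = 10:41 AM on Jul 11.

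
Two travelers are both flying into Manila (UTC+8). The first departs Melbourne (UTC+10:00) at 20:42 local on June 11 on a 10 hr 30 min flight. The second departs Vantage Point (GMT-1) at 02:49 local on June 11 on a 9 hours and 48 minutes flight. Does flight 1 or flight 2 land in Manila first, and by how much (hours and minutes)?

the second, by 7 hours 35 minutes

Flight 1 in UTC: 20:42 − 10:00 = 10:42 on Jun 11.
+10 hours 30 minutes → arrive 21:12 UTC on Jun 11.
Flight 2 in UTC: 02:49 + 1:00 = 03:49 on Jun 11.
+9 hours 48 minutes → arrive 13:37 UTC on Jun 11.
Flight 2 lands earlier by 7 hours 35 minutes.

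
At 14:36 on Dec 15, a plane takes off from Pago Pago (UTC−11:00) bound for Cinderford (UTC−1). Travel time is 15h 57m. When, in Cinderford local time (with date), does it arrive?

16:33 on December 16

Convert departure to UTC: 14:36 + 11:00 = 01:36 UTC on Dec 16.
Add 15 hours 57 minutes travel time → 17:33 UTC.
Cinderford is UTC−1:00, so local arrival = 17:33 − 1:00 = 16:33 on Dec 16.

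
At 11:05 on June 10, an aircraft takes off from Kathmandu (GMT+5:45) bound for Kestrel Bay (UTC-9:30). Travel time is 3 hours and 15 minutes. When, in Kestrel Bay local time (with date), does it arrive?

23:05 on June 9

Kestrel Bay is 15:15 behind Kathmandu.
After 3 hours and 15 minutes it is 14:20 in Kathmandu.
Shift by the zone difference: 14:20 − 15:15 = 23:05 on Jun 9 in Kestrel Bay.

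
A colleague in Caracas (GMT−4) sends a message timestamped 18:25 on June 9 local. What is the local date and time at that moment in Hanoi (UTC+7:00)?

05:25 on Jun 10

In UTC: 18:25 + 4:00 = 22:25 on Jun 9.
Hanoi is UTC+7:00: 22:25 + 7:00 = 05:25 on Jun 10.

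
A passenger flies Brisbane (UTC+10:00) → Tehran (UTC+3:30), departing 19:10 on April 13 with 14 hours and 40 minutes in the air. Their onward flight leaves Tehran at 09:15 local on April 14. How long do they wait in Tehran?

5 hours 55 minutes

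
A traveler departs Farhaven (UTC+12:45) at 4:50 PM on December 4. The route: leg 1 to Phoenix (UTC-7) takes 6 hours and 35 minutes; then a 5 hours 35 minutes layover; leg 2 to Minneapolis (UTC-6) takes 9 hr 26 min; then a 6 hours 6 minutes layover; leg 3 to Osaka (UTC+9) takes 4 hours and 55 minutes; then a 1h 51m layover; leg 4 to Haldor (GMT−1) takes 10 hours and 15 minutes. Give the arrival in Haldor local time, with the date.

Convert departure to UTC: 4:50 PM − 12:45 = 4:05 AM UTC on Dec 4.
Add 6 hours 35 minutes leg 1 → 10:40 AM UTC.
Add 5 hours 35 minutes layover in Phoenix → 4:15 PM UTC.
Add 9 hours and 26 minutes leg 2 → 1:41 AM UTC (Dec 5).
Add 6 hours 6 minutes layover in Minneapolis → 7:47 AM UTC.
Add 4 hours and 55 minutes leg 3 → 12:42 PM UTC.
Add 1 hour 51 minutes layover in Osaka → 2:33 PM UTC.
Add 10 hours and 15 minutes leg 4 → 12:48 AM UTC (Dec 6).
Haldor is UTC−1:00, so local arrival = 12:48 AM − 1:00 = 11:48 PM on Dec 5.

11:48 PM on December 5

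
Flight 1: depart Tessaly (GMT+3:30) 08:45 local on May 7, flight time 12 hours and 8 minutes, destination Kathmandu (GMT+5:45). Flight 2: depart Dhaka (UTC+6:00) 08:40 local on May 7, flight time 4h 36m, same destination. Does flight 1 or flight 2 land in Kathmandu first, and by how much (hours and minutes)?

Flight 1 in UTC: 08:45 − 3:30 = 05:15 on May 7.
+12 hours and 8 minutes → arrive 17:23 UTC on May 7.
Flight 2 in UTC: 08:40 − 6:00 = 02:40 on May 7.
+4 hours 36 minutes → arrive 07:16 UTC on May 7.
Flight 2 lands earlier by 10 hours 7 minutes.

the second, by 10 hours 7 minutes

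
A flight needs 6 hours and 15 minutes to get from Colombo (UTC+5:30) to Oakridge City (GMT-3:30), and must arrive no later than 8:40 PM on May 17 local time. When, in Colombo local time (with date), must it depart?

11:25 PM on May 17

Target arrival in UTC: 8:40 PM + 3:30 = 12:10 AM on May 18.
Subtract 6 hours 15 minutes → departure 5:55 PM UTC on May 17.
Colombo is UTC+5:30: 5:55 PM + 5:30 = 11:25 PM on May 17.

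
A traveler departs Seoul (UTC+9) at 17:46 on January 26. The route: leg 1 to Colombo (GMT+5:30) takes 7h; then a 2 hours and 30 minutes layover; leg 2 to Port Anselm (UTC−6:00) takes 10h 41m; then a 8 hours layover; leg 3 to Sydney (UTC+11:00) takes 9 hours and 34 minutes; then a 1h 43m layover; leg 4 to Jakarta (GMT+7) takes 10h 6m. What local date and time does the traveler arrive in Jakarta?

Convert departure to UTC: 17:46 − 9:00 = 08:46 UTC on Jan 26.
Add 7 hours leg 1 → 15:46 UTC.
Add 2 hours and 30 minutes layover in Colombo → 18:16 UTC.
Add 10 hours and 41 minutes leg 2 → 04:57 UTC (Jan 27).
Add 8 hours layover in Port Anselm → 12:57 UTC.
Add 9 hours and 34 minutes leg 3 → 22:31 UTC.
Add 1 hour 43 minutes layover in Sydney → 00:14 UTC (Jan 28).
Add 10 hours 6 minutes leg 4 → 10:20 UTC.
Jakarta is UTC+7:00, so local arrival = 10:20 + 7:00 = 17:20 on Jan 28.

17:20 on January 28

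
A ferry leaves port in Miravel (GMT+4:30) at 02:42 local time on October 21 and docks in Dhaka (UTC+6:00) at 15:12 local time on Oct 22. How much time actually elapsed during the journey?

Dhaka is 1:30 ahead of Miravel.
Clock-face elapsed time (ignoring zones) is 36 hours 30 minutes.
Actual elapsed = 36 hours 30 minutes − 1:30 = 35 hours.

35 hours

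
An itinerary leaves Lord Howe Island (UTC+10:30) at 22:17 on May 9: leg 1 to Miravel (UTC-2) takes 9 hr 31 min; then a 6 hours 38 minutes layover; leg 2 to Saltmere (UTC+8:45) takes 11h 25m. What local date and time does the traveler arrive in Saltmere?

00:06 on May 11

Convert departure to UTC: 22:17 − 10:30 = 11:47 UTC on May 9.
Add 9 hours 31 minutes leg 1 → 21:18 UTC.
Add 6 hours 38 minutes layover in Miravel → 03:56 UTC (May 10).
Add 11 hours and 25 minutes leg 2 → 15:21 UTC.
Saltmere is UTC+8:45, so local arrival = 15:21 + 8:45 = 00:06 on May 11.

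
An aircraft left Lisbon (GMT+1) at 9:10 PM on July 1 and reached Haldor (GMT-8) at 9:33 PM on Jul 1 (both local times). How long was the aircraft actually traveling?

9 hours 23 minutes

Departure in UTC: 9:10 PM − 1:00 = 8:10 PM on Jul 1.
Arrival in UTC: 9:33 PM + 8:00 = 5:33 AM on Jul 2.
Elapsed = 5:33 AM − 8:10 PM (+1 day) = 9 hours 23 minutes.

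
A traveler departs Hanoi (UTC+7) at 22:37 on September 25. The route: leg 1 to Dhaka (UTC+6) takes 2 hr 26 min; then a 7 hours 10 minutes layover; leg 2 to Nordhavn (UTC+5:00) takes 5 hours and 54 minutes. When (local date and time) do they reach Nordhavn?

12:07 on Sep 26

Convert departure to UTC: 22:37 − 7:00 = 15:37 UTC on Sep 25.
Add 2 hours 26 minutes leg 1 → 18:03 UTC.
Add 7 hours 10 minutes layover in Dhaka → 01:13 UTC (Sep 26).
Add 5 hours 54 minutes leg 2 → 07:07 UTC.
Nordhavn is UTC+5:00, so local arrival = 07:07 + 5:00 = 12:07 on Sep 26.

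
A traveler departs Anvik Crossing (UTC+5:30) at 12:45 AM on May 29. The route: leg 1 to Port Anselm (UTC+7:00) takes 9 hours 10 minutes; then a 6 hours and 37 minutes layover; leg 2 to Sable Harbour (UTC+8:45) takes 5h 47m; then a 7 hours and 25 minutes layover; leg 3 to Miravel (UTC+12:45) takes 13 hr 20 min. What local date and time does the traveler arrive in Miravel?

Convert departure to UTC: 12:45 AM − 5:30 = 7:15 PM UTC on May 28.
Add 9 hours 10 minutes leg 1 → 4:25 AM UTC (May 29).
Add 6 hours and 37 minutes layover in Port Anselm → 11:02 AM UTC.
Add 5 hours and 47 minutes leg 2 → 4:49 PM UTC.
Add 7 hours 25 minutes layover in Sable Harbour → 12:14 AM UTC (May 30).
Add 13 hours 20 minutes leg 3 → 1:34 PM UTC.
Miravel is UTC+12:45, so local arrival = 1:34 PM + 12:45 = 2:19 AM on May 31.

2:19 AM on May 31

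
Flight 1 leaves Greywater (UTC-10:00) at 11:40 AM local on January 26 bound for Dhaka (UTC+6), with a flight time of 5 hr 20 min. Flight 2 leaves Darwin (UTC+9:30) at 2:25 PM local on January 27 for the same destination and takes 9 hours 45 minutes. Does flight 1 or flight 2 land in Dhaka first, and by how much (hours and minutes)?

Flight 1 in UTC: 11:40 AM + 10:00 = 9:40 PM on Jan 26.
+5 hours and 20 minutes → arrive 3:00 AM UTC on Jan 27.
Flight 2 in UTC: 2:25 PM − 9:30 = 4:55 AM on Jan 27.
+9 hours 45 minutes → arrive 2:40 PM UTC on Jan 27.
Flight 1 lands earlier by 11 hours 40 minutes.

the first, by 11 hours 40 minutes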